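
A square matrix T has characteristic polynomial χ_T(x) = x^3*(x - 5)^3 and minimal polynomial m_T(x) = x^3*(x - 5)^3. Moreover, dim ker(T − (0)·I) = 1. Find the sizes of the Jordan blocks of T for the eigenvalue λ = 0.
Block sizes for λ = 0: [3]

Step 1 — from the characteristic polynomial, algebraic multiplicity of λ = 0 is 3. From dim ker(T − (0)·I) = 1, there are exactly 1 Jordan blocks for λ = 0.
Step 2 — from the minimal polynomial, the factor (x − 0)^3 tells us the largest block for λ = 0 has size 3.
Step 3 — with total size 3, 1 blocks, and largest block 3, the block sizes (in nonincreasing order) are [3].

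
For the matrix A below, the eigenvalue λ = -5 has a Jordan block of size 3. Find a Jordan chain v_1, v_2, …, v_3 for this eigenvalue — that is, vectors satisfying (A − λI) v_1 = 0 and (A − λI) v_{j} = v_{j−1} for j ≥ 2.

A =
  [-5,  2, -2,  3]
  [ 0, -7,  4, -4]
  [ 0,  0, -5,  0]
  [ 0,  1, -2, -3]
A Jordan chain for λ = -5 of length 3:
v_1 = (-1, 0, 0, 0)ᵀ
v_2 = (2, -2, 0, 1)ᵀ
v_3 = (0, 1, 0, 0)ᵀ

Let N = A − (-5)·I. We want v_3 with N^3 v_3 = 0 but N^2 v_3 ≠ 0; then v_{j-1} := N · v_j for j = 3, …, 2.

Pick v_3 = (0, 1, 0, 0)ᵀ.
Then v_2 = N · v_3 = (2, -2, 0, 1)ᵀ.
Then v_1 = N · v_2 = (-1, 0, 0, 0)ᵀ.

Sanity check: (A − (-5)·I) v_1 = (0, 0, 0, 0)ᵀ = 0. ✓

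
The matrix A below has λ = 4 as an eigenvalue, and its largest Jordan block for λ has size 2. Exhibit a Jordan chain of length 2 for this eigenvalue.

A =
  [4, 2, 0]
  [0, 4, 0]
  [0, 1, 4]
A Jordan chain for λ = 4 of length 2:
v_1 = (2, 0, 1)ᵀ
v_2 = (0, 1, 0)ᵀ

Let N = A − (4)·I. We want v_2 with N^2 v_2 = 0 but N^1 v_2 ≠ 0; then v_{j-1} := N · v_j for j = 2, …, 2.

Pick v_2 = (0, 1, 0)ᵀ.
Then v_1 = N · v_2 = (2, 0, 1)ᵀ.

Sanity check: (A − (4)·I) v_1 = (0, 0, 0)ᵀ = 0. ✓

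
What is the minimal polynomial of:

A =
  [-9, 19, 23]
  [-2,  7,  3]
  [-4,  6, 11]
x^3 - 9*x^2 + 27*x - 27

The characteristic polynomial is χ_A(x) = (x - 3)^3, so the eigenvalues are known. The minimal polynomial is
  m_A(x) = Π_λ (x − λ)^{k_λ}
where k_λ is the size of the *largest* Jordan block for λ (equivalently, the smallest k with (A − λI)^k v = 0 for every generalised eigenvector v of λ).

  λ = 3: largest Jordan block has size 3, contributing (x − 3)^3

So m_A(x) = (x - 3)^3 = x^3 - 9*x^2 + 27*x - 27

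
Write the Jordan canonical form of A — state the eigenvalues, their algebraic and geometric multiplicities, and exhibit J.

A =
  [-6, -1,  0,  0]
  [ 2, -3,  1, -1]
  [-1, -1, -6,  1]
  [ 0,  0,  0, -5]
J_3(-5) ⊕ J_1(-5)

The characteristic polynomial is
  det(x·I − A) = x^4 + 20*x^3 + 150*x^2 + 500*x + 625 = (x + 5)^4

Eigenvalues and multiplicities (the geometric multiplicity of λ is n − rank(A − λI), which equals the number of Jordan blocks for λ):
  λ = -5: algebraic multiplicity = 4, geometric multiplicity = 2

Determining the block sizes for each eigenvalue:
  λ = -5: with am = 4 and gm = 2, the partition is not yet determined (e.g. several partitions of 4 into 2 parts exist). Let N = A − (-5)·I. Computing rank(N^1) = 2, rank(N^2) = 1, rank(N^3) = 0; the number of blocks of size ≥ j is rank(N^{j−1}) − rank(N^j), giving [2, 1, 1]. So we have 1 block(s) of size 3, 1 block(s) of size 1 → block sizes [3, 1]

Assembling the blocks gives a Jordan form
J =
  [-5,  1,  0,  0]
  [ 0, -5,  1,  0]
  [ 0,  0, -5,  0]
  [ 0,  0,  0, -5]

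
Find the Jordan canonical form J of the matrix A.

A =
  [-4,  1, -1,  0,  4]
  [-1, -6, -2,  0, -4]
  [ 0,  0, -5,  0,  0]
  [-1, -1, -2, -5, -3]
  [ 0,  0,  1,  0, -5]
J_3(-5) ⊕ J_2(-5)

The characteristic polynomial is
  det(x·I − A) = x^5 + 25*x^4 + 250*x^3 + 1250*x^2 + 3125*x + 3125 = (x + 5)^5

Eigenvalues and multiplicities (the geometric multiplicity of λ is n − rank(A − λI), which equals the number of Jordan blocks for λ):
  λ = -5: algebraic multiplicity = 5, geometric multiplicity = 2

Determining the block sizes for each eigenvalue:
  λ = -5: with am = 5 and gm = 2, the partition is not yet determined (e.g. several partitions of 5 into 2 parts exist). Let N = A − (-5)·I. Computing rank(N^1) = 3, rank(N^2) = 1, rank(N^3) = 0; the number of blocks of size ≥ j is rank(N^{j−1}) − rank(N^j), giving [2, 2, 1]. So we have 1 block(s) of size 3, 1 block(s) of size 2 → block sizes [3, 2]

Assembling the blocks gives a Jordan form
J =
  [-5,  1,  0,  0,  0]
  [ 0, -5,  1,  0,  0]
  [ 0,  0, -5,  0,  0]
  [ 0,  0,  0, -5,  1]
  [ 0,  0,  0,  0, -5]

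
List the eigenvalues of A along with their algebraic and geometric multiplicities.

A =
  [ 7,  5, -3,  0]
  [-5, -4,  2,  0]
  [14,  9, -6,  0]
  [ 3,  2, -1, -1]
λ = -1: alg = 4, geom = 2

Step 1 — factor the characteristic polynomial to read off the algebraic multiplicities:
  χ_A(x) = (x + 1)^4

Step 2 — compute geometric multiplicities via the rank-nullity identity g(λ) = n − rank(A − λI):
  rank(A − (-1)·I) = 2, so dim ker(A − (-1)·I) = n − 2 = 2

Summary:
  λ = -1: algebraic multiplicity = 4, geometric multiplicity = 2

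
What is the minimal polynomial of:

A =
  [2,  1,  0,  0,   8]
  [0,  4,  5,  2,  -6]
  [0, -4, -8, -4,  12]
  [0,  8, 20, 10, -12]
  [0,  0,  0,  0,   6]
x^4 - 12*x^3 + 48*x^2 - 80*x + 48

The characteristic polynomial is χ_A(x) = (x - 6)*(x - 2)^4, so the eigenvalues are known. The minimal polynomial is
  m_A(x) = Π_λ (x − λ)^{k_λ}
where k_λ is the size of the *largest* Jordan block for λ (equivalently, the smallest k with (A − λI)^k v = 0 for every generalised eigenvector v of λ).

  λ = 2: largest Jordan block has size 3, contributing (x − 2)^3
  λ = 6: largest Jordan block has size 1, contributing (x − 6)

So m_A(x) = (x - 6)*(x - 2)^3 = x^4 - 12*x^3 + 48*x^2 - 80*x + 48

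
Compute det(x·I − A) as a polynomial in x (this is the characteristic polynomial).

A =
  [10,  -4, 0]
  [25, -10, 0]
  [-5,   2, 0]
x^3

Expanding det(x·I − A) (e.g. by cofactor expansion or by noting that A is similar to its Jordan form J, which has the same characteristic polynomial as A) gives
  χ_A(x) = x^3
which factors as x^3. The eigenvalues (with algebraic multiplicities) are λ = 0 with multiplicity 3.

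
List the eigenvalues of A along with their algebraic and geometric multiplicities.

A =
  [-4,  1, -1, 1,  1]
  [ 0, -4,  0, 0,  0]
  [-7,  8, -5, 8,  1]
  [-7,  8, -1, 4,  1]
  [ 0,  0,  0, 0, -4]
λ = -4: alg = 4, geom = 3; λ = 3: alg = 1, geom = 1

Step 1 — factor the characteristic polynomial to read off the algebraic multiplicities:
  χ_A(x) = (x - 3)*(x + 4)^4

Step 2 — compute geometric multiplicities via the rank-nullity identity g(λ) = n − rank(A − λI):
  rank(A − (-4)·I) = 2, so dim ker(A − (-4)·I) = n − 2 = 3
  rank(A − (3)·I) = 4, so dim ker(A − (3)·I) = n − 4 = 1

Summary:
  λ = -4: algebraic multiplicity = 4, geometric multiplicity = 3
  λ = 3: algebraic multiplicity = 1, geometric multiplicity = 1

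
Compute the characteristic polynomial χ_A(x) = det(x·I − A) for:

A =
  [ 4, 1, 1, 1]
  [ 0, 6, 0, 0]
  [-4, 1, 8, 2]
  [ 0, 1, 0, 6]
x^4 - 24*x^3 + 216*x^2 - 864*x + 1296

Expanding det(x·I − A) (e.g. by cofactor expansion or by noting that A is similar to its Jordan form J, which has the same characteristic polynomial as A) gives
  χ_A(x) = x^4 - 24*x^3 + 216*x^2 - 864*x + 1296
which factors as (x - 6)^4. The eigenvalues (with algebraic multiplicities) are λ = 6 with multiplicity 4.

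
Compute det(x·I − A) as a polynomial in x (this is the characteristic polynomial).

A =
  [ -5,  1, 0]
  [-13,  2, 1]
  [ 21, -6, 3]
x^3

Expanding det(x·I − A) (e.g. by cofactor expansion or by noting that A is similar to its Jordan form J, which has the same characteristic polynomial as A) gives
  χ_A(x) = x^3
which factors as x^3. The eigenvalues (with algebraic multiplicities) are λ = 0 with multiplicity 3.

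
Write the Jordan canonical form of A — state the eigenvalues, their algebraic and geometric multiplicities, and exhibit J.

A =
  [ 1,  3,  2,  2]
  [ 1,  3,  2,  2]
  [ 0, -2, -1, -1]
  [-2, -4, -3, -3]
J_2(0) ⊕ J_2(0)

The characteristic polynomial is
  det(x·I − A) = x^4

Eigenvalues and multiplicities (the geometric multiplicity of λ is n − rank(A − λI), which equals the number of Jordan blocks for λ):
  λ = 0: algebraic multiplicity = 4, geometric multiplicity = 2

Determining the block sizes for each eigenvalue:
  λ = 0: with am = 4 and gm = 2, the partition is not yet determined (e.g. several partitions of 4 into 2 parts exist). Let N = A − (0)·I. Computing rank(N^1) = 2, rank(N^2) = 0; the number of blocks of size ≥ j is rank(N^{j−1}) − rank(N^j), giving [2, 2]. So we have 2 block(s) of size 2 → block sizes [2, 2]

Assembling the blocks gives a Jordan form
J =
  [0, 1, 0, 0]
  [0, 0, 0, 0]
  [0, 0, 0, 1]
  [0, 0, 0, 0]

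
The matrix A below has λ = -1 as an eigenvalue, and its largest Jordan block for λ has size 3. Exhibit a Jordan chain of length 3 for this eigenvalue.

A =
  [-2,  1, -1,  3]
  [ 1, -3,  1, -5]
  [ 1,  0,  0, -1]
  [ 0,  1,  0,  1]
A Jordan chain for λ = -1 of length 3:
v_1 = (1, -2, 0, 1)ᵀ
v_2 = (-1, 1, 1, 0)ᵀ
v_3 = (1, 0, 0, 0)ᵀ

Let N = A − (-1)·I. We want v_3 with N^3 v_3 = 0 but N^2 v_3 ≠ 0; then v_{j-1} := N · v_j for j = 3, …, 2.

Pick v_3 = (1, 0, 0, 0)ᵀ.
Then v_2 = N · v_3 = (-1, 1, 1, 0)ᵀ.
Then v_1 = N · v_2 = (1, -2, 0, 1)ᵀ.

Sanity check: (A − (-1)·I) v_1 = (0, 0, 0, 0)ᵀ = 0. ✓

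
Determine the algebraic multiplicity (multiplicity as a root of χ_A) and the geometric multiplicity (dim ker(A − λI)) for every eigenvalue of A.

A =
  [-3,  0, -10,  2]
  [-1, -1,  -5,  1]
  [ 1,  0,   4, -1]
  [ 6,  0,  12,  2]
λ = -1: alg = 2, geom = 2; λ = 2: alg = 2, geom = 1

Step 1 — factor the characteristic polynomial to read off the algebraic multiplicities:
  χ_A(x) = (x - 2)^2*(x + 1)^2

Step 2 — compute geometric multiplicities via the rank-nullity identity g(λ) = n − rank(A − λI):
  rank(A − (-1)·I) = 2, so dim ker(A − (-1)·I) = n − 2 = 2
  rank(A − (2)·I) = 3, so dim ker(A − (2)·I) = n − 3 = 1

Summary:
  λ = -1: algebraic multiplicity = 2, geometric multiplicity = 2
  λ = 2: algebraic multiplicity = 2, geometric multiplicity = 1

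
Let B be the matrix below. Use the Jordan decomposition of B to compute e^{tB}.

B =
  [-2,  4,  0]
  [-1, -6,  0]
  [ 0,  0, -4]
e^{tB} =
  [2*t*exp(-4*t) + exp(-4*t), 4*t*exp(-4*t), 0]
  [-t*exp(-4*t), -2*t*exp(-4*t) + exp(-4*t), 0]
  [0, 0, exp(-4*t)]

Strategy: write B = P · J · P⁻¹ where J is a Jordan canonical form, so e^{tB} = P · e^{tJ} · P⁻¹, and e^{tJ} can be computed block-by-block.

B has Jordan form
J =
  [-4,  1,  0]
  [ 0, -4,  0]
  [ 0,  0, -4]
(up to reordering of blocks).

Per-block formulas:
  For a 1×1 block at λ = -4: exp(t · [-4]) = [e^(-4t)].
  For a 2×2 Jordan block J_2(-4): exp(t · J_2(-4)) = e^(-4t)·(I + t·N), where N is the 2×2 nilpotent shift.

After assembling e^{tJ} and conjugating by P, we get:

e^{tB} =
  [2*t*exp(-4*t) + exp(-4*t), 4*t*exp(-4*t), 0]
  [-t*exp(-4*t), -2*t*exp(-4*t) + exp(-4*t), 0]
  [0, 0, exp(-4*t)]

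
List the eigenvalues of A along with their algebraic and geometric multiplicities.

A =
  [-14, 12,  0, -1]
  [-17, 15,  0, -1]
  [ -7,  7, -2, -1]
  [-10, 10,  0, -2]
λ = -2: alg = 3, geom = 2; λ = 3: alg = 1, geom = 1

Step 1 — factor the characteristic polynomial to read off the algebraic multiplicities:
  χ_A(x) = (x - 3)*(x + 2)^3

Step 2 — compute geometric multiplicities via the rank-nullity identity g(λ) = n − rank(A − λI):
  rank(A − (-2)·I) = 2, so dim ker(A − (-2)·I) = n − 2 = 2
  rank(A − (3)·I) = 3, so dim ker(A − (3)·I) = n − 3 = 1

Summary:
  λ = -2: algebraic multiplicity = 3, geometric multiplicity = 2
  λ = 3: algebraic multiplicity = 1, geometric multiplicity = 1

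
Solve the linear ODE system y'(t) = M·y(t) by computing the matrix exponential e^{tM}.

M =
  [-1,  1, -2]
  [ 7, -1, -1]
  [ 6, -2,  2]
e^{tM} =
  [-2*t^2 - t + 1, t^2 + t, -3*t^2/2 - 2*t]
  [-10*t^2 + 7*t, 5*t^2 - t + 1, -15*t^2/2 - t]
  [-4*t^2 + 6*t, 2*t^2 - 2*t, -3*t^2 + 2*t + 1]

Strategy: write M = P · J · P⁻¹ where J is a Jordan canonical form, so e^{tM} = P · e^{tJ} · P⁻¹, and e^{tJ} can be computed block-by-block.

M has Jordan form
J =
  [0, 1, 0]
  [0, 0, 1]
  [0, 0, 0]
(up to reordering of blocks).

Per-block formulas:
  For a 3×3 Jordan block J_3(0): exp(t · J_3(0)) = e^(0t)·(I + t·N + (t^2/2)·N^2), where N is the 3×3 nilpotent shift.

After assembling e^{tJ} and conjugating by P, we get:

e^{tM} =
  [-2*t^2 - t + 1, t^2 + t, -3*t^2/2 - 2*t]
  [-10*t^2 + 7*t, 5*t^2 - t + 1, -15*t^2/2 - t]
  [-4*t^2 + 6*t, 2*t^2 - 2*t, -3*t^2 + 2*t + 1]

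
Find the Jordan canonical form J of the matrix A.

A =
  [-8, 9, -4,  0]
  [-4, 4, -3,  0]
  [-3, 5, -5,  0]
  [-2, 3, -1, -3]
J_3(-3) ⊕ J_1(-3)

The characteristic polynomial is
  det(x·I − A) = x^4 + 12*x^3 + 54*x^2 + 108*x + 81 = (x + 3)^4

Eigenvalues and multiplicities (the geometric multiplicity of λ is n − rank(A − λI), which equals the number of Jordan blocks for λ):
  λ = -3: algebraic multiplicity = 4, geometric multiplicity = 2

Determining the block sizes for each eigenvalue:
  λ = -3: with am = 4 and gm = 2, the partition is not yet determined (e.g. several partitions of 4 into 2 parts exist). Let N = A − (-3)·I. Computing rank(N^1) = 2, rank(N^2) = 1, rank(N^3) = 0; the number of blocks of size ≥ j is rank(N^{j−1}) − rank(N^j), giving [2, 1, 1]. So we have 1 block(s) of size 3, 1 block(s) of size 1 → block sizes [3, 1]

Assembling the blocks gives a Jordan form
J =
  [-3,  1,  0,  0]
  [ 0, -3,  1,  0]
  [ 0,  0, -3,  0]
  [ 0,  0,  0, -3]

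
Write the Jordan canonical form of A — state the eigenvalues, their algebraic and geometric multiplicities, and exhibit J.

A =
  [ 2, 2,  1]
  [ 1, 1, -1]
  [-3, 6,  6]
J_2(3) ⊕ J_1(3)

The characteristic polynomial is
  det(x·I − A) = x^3 - 9*x^2 + 27*x - 27 = (x - 3)^3

Eigenvalues and multiplicities (the geometric multiplicity of λ is n − rank(A − λI), which equals the number of Jordan blocks for λ):
  λ = 3: algebraic multiplicity = 3, geometric multiplicity = 2

Determining the block sizes for each eigenvalue:
  λ = 3: 2 blocks summing to 3 forces exactly one block of size 2 and the rest size 1 → block sizes [2, 1]

Assembling the blocks gives a Jordan form
J =
  [3, 1, 0]
  [0, 3, 0]
  [0, 0, 3]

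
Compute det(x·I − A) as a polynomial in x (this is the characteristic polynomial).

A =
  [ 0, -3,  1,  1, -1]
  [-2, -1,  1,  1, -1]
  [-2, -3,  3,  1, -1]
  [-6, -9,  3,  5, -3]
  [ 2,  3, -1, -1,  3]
x^5 - 10*x^4 + 40*x^3 - 80*x^2 + 80*x - 32

Expanding det(x·I − A) (e.g. by cofactor expansion or by noting that A is similar to its Jordan form J, which has the same characteristic polynomial as A) gives
  χ_A(x) = x^5 - 10*x^4 + 40*x^3 - 80*x^2 + 80*x - 32
which factors as (x - 2)^5. The eigenvalues (with algebraic multiplicities) are λ = 2 with multiplicity 5.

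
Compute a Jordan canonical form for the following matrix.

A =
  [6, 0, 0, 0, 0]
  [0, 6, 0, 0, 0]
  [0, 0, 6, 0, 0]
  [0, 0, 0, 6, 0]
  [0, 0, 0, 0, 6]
J_1(6) ⊕ J_1(6) ⊕ J_1(6) ⊕ J_1(6) ⊕ J_1(6)

The characteristic polynomial is
  det(x·I − A) = x^5 - 30*x^4 + 360*x^3 - 2160*x^2 + 6480*x - 7776 = (x - 6)^5

Eigenvalues and multiplicities (the geometric multiplicity of λ is n − rank(A − λI), which equals the number of Jordan blocks for λ):
  λ = 6: algebraic multiplicity = 5, geometric multiplicity = 5

Determining the block sizes for each eigenvalue:
  λ = 6: gm = am = 5, so every block has size 1 → block sizes [1, 1, 1, 1, 1]

Assembling the blocks gives a Jordan form
J =
  [6, 0, 0, 0, 0]
  [0, 6, 0, 0, 0]
  [0, 0, 6, 0, 0]
  [0, 0, 0, 6, 0]
  [0, 0, 0, 0, 6]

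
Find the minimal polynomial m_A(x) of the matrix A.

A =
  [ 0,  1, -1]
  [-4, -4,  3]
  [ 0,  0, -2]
x^3 + 6*x^2 + 12*x + 8

The characteristic polynomial is χ_A(x) = (x + 2)^3, so the eigenvalues are known. The minimal polynomial is
  m_A(x) = Π_λ (x − λ)^{k_λ}
where k_λ is the size of the *largest* Jordan block for λ (equivalently, the smallest k with (A − λI)^k v = 0 for every generalised eigenvector v of λ).

  λ = -2: largest Jordan block has size 3, contributing (x + 2)^3

So m_A(x) = (x + 2)^3 = x^3 + 6*x^2 + 12*x + 8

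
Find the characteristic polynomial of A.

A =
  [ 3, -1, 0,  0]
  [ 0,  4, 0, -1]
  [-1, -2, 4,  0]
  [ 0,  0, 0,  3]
x^4 - 14*x^3 + 73*x^2 - 168*x + 144

Expanding det(x·I − A) (e.g. by cofactor expansion or by noting that A is similar to its Jordan form J, which has the same characteristic polynomial as A) gives
  χ_A(x) = x^4 - 14*x^3 + 73*x^2 - 168*x + 144
which factors as (x - 4)^2*(x - 3)^2. The eigenvalues (with algebraic multiplicities) are λ = 3 with multiplicity 2, λ = 4 with multiplicity 2.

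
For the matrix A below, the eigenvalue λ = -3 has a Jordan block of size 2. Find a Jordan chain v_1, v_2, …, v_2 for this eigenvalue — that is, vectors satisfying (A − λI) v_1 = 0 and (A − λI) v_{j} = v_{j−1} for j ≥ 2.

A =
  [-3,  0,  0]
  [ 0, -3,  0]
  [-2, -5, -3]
A Jordan chain for λ = -3 of length 2:
v_1 = (0, 0, -2)ᵀ
v_2 = (1, 0, 0)ᵀ

Let N = A − (-3)·I. We want v_2 with N^2 v_2 = 0 but N^1 v_2 ≠ 0; then v_{j-1} := N · v_j for j = 2, …, 2.

Pick v_2 = (1, 0, 0)ᵀ.
Then v_1 = N · v_2 = (0, 0, -2)ᵀ.

Sanity check: (A − (-3)·I) v_1 = (0, 0, 0)ᵀ = 0. ✓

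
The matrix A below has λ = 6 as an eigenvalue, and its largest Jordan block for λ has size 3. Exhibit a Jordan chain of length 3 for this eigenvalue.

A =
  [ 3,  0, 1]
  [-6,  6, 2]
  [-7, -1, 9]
A Jordan chain for λ = 6 of length 3:
v_1 = (2, 4, 6)ᵀ
v_2 = (-3, -6, -7)ᵀ
v_3 = (1, 0, 0)ᵀ

Let N = A − (6)·I. We want v_3 with N^3 v_3 = 0 but N^2 v_3 ≠ 0; then v_{j-1} := N · v_j for j = 3, …, 2.

Pick v_3 = (1, 0, 0)ᵀ.
Then v_2 = N · v_3 = (-3, -6, -7)ᵀ.
Then v_1 = N · v_2 = (2, 4, 6)ᵀ.

Sanity check: (A − (6)·I) v_1 = (0, 0, 0)ᵀ = 0. ✓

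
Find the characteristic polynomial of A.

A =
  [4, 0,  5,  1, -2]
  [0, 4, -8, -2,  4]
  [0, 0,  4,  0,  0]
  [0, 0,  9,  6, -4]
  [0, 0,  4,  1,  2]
x^5 - 20*x^4 + 160*x^3 - 640*x^2 + 1280*x - 1024

Expanding det(x·I − A) (e.g. by cofactor expansion or by noting that A is similar to its Jordan form J, which has the same characteristic polynomial as A) gives
  χ_A(x) = x^5 - 20*x^4 + 160*x^3 - 640*x^2 + 1280*x - 1024
which factors as (x - 4)^5. The eigenvalues (with algebraic multiplicities) are λ = 4 with multiplicity 5.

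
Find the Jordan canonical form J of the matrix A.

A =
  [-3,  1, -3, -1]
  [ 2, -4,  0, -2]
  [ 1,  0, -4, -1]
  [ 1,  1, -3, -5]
J_3(-4) ⊕ J_1(-4)

The characteristic polynomial is
  det(x·I − A) = x^4 + 16*x^3 + 96*x^2 + 256*x + 256 = (x + 4)^4

Eigenvalues and multiplicities (the geometric multiplicity of λ is n − rank(A − λI), which equals the number of Jordan blocks for λ):
  λ = -4: algebraic multiplicity = 4, geometric multiplicity = 2

Determining the block sizes for each eigenvalue:
  λ = -4: with am = 4 and gm = 2, the partition is not yet determined (e.g. several partitions of 4 into 2 parts exist). Let N = A − (-4)·I. Computing rank(N^1) = 2, rank(N^2) = 1, rank(N^3) = 0; the number of blocks of size ≥ j is rank(N^{j−1}) − rank(N^j), giving [2, 1, 1]. So we have 1 block(s) of size 3, 1 block(s) of size 1 → block sizes [3, 1]

Assembling the blocks gives a Jordan form
J =
  [-4,  1,  0,  0]
  [ 0, -4,  1,  0]
  [ 0,  0, -4,  0]
  [ 0,  0,  0, -4]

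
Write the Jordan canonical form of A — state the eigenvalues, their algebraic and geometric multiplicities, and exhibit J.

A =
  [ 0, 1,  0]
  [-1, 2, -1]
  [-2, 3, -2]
J_3(0)

The characteristic polynomial is
  det(x·I − A) = x^3

Eigenvalues and multiplicities (the geometric multiplicity of λ is n − rank(A − λI), which equals the number of Jordan blocks for λ):
  λ = 0: algebraic multiplicity = 3, geometric multiplicity = 1

Determining the block sizes for each eigenvalue:
  λ = 0: one block (gm = 1), so the single block has size am = 3 → block sizes [3]

Assembling the blocks gives a Jordan form
J =
  [0, 1, 0]
  [0, 0, 1]
  [0, 0, 0]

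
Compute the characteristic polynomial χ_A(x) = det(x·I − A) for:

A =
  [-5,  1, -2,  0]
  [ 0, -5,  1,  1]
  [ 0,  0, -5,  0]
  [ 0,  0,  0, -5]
x^4 + 20*x^3 + 150*x^2 + 500*x + 625

Expanding det(x·I − A) (e.g. by cofactor expansion or by noting that A is similar to its Jordan form J, which has the same characteristic polynomial as A) gives
  χ_A(x) = x^4 + 20*x^3 + 150*x^2 + 500*x + 625
which factors as (x + 5)^4. The eigenvalues (with algebraic multiplicities) are λ = -5 with multiplicity 4.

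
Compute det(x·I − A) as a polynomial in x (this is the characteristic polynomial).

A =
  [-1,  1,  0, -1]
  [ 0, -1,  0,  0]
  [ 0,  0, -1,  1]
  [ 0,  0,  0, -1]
x^4 + 4*x^3 + 6*x^2 + 4*x + 1

Expanding det(x·I − A) (e.g. by cofactor expansion or by noting that A is similar to its Jordan form J, which has the same characteristic polynomial as A) gives
  χ_A(x) = x^4 + 4*x^3 + 6*x^2 + 4*x + 1
which factors as (x + 1)^4. The eigenvalues (with algebraic multiplicities) are λ = -1 with multiplicity 4.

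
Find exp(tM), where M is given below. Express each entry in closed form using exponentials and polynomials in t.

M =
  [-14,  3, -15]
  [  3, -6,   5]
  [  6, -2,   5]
e^{tM} =
  [-9*t*exp(-5*t) + exp(-5*t), 3*t*exp(-5*t), -15*t*exp(-5*t)]
  [3*t*exp(-5*t), -t*exp(-5*t) + exp(-5*t), 5*t*exp(-5*t)]
  [6*t*exp(-5*t), -2*t*exp(-5*t), 10*t*exp(-5*t) + exp(-5*t)]

Strategy: write M = P · J · P⁻¹ where J is a Jordan canonical form, so e^{tM} = P · e^{tJ} · P⁻¹, and e^{tJ} can be computed block-by-block.

M has Jordan form
J =
  [-5,  1,  0]
  [ 0, -5,  0]
  [ 0,  0, -5]
(up to reordering of blocks).

Per-block formulas:
  For a 1×1 block at λ = -5: exp(t · [-5]) = [e^(-5t)].
  For a 2×2 Jordan block J_2(-5): exp(t · J_2(-5)) = e^(-5t)·(I + t·N), where N is the 2×2 nilpotent shift.

After assembling e^{tJ} and conjugating by P, we get:

e^{tM} =
  [-9*t*exp(-5*t) + exp(-5*t), 3*t*exp(-5*t), -15*t*exp(-5*t)]
  [3*t*exp(-5*t), -t*exp(-5*t) + exp(-5*t), 5*t*exp(-5*t)]
  [6*t*exp(-5*t), -2*t*exp(-5*t), 10*t*exp(-5*t) + exp(-5*t)]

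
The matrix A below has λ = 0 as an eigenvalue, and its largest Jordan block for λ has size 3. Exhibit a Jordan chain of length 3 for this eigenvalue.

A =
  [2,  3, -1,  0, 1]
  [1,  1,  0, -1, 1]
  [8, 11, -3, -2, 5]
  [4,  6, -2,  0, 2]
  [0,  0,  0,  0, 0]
A Jordan chain for λ = 0 of length 3:
v_1 = (-1, -1, -5, -2, 0)ᵀ
v_2 = (2, 1, 8, 4, 0)ᵀ
v_3 = (1, 0, 0, 0, 0)ᵀ

Let N = A − (0)·I. We want v_3 with N^3 v_3 = 0 but N^2 v_3 ≠ 0; then v_{j-1} := N · v_j for j = 3, …, 2.

Pick v_3 = (1, 0, 0, 0, 0)ᵀ.
Then v_2 = N · v_3 = (2, 1, 8, 4, 0)ᵀ.
Then v_1 = N · v_2 = (-1, -1, -5, -2, 0)ᵀ.

Sanity check: (A − (0)·I) v_1 = (0, 0, 0, 0, 0)ᵀ = 0. ✓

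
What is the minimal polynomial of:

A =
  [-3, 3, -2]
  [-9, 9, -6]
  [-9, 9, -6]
x^2

The characteristic polynomial is χ_A(x) = x^3, so the eigenvalues are known. The minimal polynomial is
  m_A(x) = Π_λ (x − λ)^{k_λ}
where k_λ is the size of the *largest* Jordan block for λ (equivalently, the smallest k with (A − λI)^k v = 0 for every generalised eigenvector v of λ).

  λ = 0: largest Jordan block has size 2, contributing (x − 0)^2

So m_A(x) = x^2 = x^2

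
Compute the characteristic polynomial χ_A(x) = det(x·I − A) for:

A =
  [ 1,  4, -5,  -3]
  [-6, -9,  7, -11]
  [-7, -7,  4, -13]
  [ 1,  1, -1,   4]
x^4 - 18*x^2 + 81

Expanding det(x·I − A) (e.g. by cofactor expansion or by noting that A is similar to its Jordan form J, which has the same characteristic polynomial as A) gives
  χ_A(x) = x^4 - 18*x^2 + 81
which factors as (x - 3)^2*(x + 3)^2. The eigenvalues (with algebraic multiplicities) are λ = -3 with multiplicity 2, λ = 3 with multiplicity 2.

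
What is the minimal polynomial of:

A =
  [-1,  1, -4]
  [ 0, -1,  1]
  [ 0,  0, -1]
x^3 + 3*x^2 + 3*x + 1

The characteristic polynomial is χ_A(x) = (x + 1)^3, so the eigenvalues are known. The minimal polynomial is
  m_A(x) = Π_λ (x − λ)^{k_λ}
where k_λ is the size of the *largest* Jordan block for λ (equivalently, the smallest k with (A − λI)^k v = 0 for every generalised eigenvector v of λ).

  λ = -1: largest Jordan block has size 3, contributing (x + 1)^3

So m_A(x) = (x + 1)^3 = x^3 + 3*x^2 + 3*x + 1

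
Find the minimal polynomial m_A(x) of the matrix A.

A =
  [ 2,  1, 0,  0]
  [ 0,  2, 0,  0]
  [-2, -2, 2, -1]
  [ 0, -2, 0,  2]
x^2 - 4*x + 4

The characteristic polynomial is χ_A(x) = (x - 2)^4, so the eigenvalues are known. The minimal polynomial is
  m_A(x) = Π_λ (x − λ)^{k_λ}
where k_λ is the size of the *largest* Jordan block for λ (equivalently, the smallest k with (A − λI)^k v = 0 for every generalised eigenvector v of λ).

  λ = 2: largest Jordan block has size 2, contributing (x − 2)^2

So m_A(x) = (x - 2)^2 = x^2 - 4*x + 4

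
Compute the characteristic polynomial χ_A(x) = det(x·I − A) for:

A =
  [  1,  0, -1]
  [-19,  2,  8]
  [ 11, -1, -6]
x^3 + 3*x^2 + 3*x + 1

Expanding det(x·I − A) (e.g. by cofactor expansion or by noting that A is similar to its Jordan form J, which has the same characteristic polynomial as A) gives
  χ_A(x) = x^3 + 3*x^2 + 3*x + 1
which factors as (x + 1)^3. The eigenvalues (with algebraic multiplicities) are λ = -1 with multiplicity 3.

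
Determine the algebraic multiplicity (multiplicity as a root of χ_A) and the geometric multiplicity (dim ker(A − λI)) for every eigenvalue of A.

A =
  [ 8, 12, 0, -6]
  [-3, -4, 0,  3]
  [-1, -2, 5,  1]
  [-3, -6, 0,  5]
λ = 2: alg = 2, geom = 2; λ = 5: alg = 2, geom = 1

Step 1 — factor the characteristic polynomial to read off the algebraic multiplicities:
  χ_A(x) = (x - 5)^2*(x - 2)^2

Step 2 — compute geometric multiplicities via the rank-nullity identity g(λ) = n − rank(A − λI):
  rank(A − (2)·I) = 2, so dim ker(A − (2)·I) = n − 2 = 2
  rank(A − (5)·I) = 3, so dim ker(A − (5)·I) = n − 3 = 1

Summary:
  λ = 2: algebraic multiplicity = 2, geometric multiplicity = 2
  λ = 5: algebraic multiplicity = 2, geometric multiplicity = 1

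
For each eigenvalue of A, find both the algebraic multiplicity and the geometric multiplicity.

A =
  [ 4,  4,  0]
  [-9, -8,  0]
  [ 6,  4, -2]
λ = -2: alg = 3, geom = 2

Step 1 — factor the characteristic polynomial to read off the algebraic multiplicities:
  χ_A(x) = (x + 2)^3

Step 2 — compute geometric multiplicities via the rank-nullity identity g(λ) = n − rank(A − λI):
  rank(A − (-2)·I) = 1, so dim ker(A − (-2)·I) = n − 1 = 2

Summary:
  λ = -2: algebraic multiplicity = 3, geometric multiplicity = 2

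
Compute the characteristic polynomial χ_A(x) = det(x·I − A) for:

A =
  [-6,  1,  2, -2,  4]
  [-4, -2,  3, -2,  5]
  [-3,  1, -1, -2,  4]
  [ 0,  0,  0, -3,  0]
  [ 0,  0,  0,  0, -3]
x^5 + 15*x^4 + 90*x^3 + 270*x^2 + 405*x + 243

Expanding det(x·I − A) (e.g. by cofactor expansion or by noting that A is similar to its Jordan form J, which has the same characteristic polynomial as A) gives
  χ_A(x) = x^5 + 15*x^4 + 90*x^3 + 270*x^2 + 405*x + 243
which factors as (x + 3)^5. The eigenvalues (with algebraic multiplicities) are λ = -3 with multiplicity 5.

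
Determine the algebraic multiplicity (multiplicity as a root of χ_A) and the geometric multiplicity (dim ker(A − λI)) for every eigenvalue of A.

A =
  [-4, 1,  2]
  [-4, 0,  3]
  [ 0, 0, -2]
λ = -2: alg = 3, geom = 1

Step 1 — factor the characteristic polynomial to read off the algebraic multiplicities:
  χ_A(x) = (x + 2)^3

Step 2 — compute geometric multiplicities via the rank-nullity identity g(λ) = n − rank(A − λI):
  rank(A − (-2)·I) = 2, so dim ker(A − (-2)·I) = n − 2 = 1

Summary:
  λ = -2: algebraic multiplicity = 3, geometric multiplicity = 1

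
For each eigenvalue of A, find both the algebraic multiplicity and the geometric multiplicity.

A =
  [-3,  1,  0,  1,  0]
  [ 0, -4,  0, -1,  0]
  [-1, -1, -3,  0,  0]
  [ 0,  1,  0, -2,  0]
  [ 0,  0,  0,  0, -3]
λ = -3: alg = 5, geom = 3

Step 1 — factor the characteristic polynomial to read off the algebraic multiplicities:
  χ_A(x) = (x + 3)^5

Step 2 — compute geometric multiplicities via the rank-nullity identity g(λ) = n − rank(A − λI):
  rank(A − (-3)·I) = 2, so dim ker(A − (-3)·I) = n − 2 = 3

Summary:
  λ = -3: algebraic multiplicity = 5, geometric multiplicity = 3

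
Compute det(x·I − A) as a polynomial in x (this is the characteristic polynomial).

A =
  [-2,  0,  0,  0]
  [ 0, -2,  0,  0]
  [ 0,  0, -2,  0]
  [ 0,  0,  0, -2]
x^4 + 8*x^3 + 24*x^2 + 32*x + 16

Expanding det(x·I − A) (e.g. by cofactor expansion or by noting that A is similar to its Jordan form J, which has the same characteristic polynomial as A) gives
  χ_A(x) = x^4 + 8*x^3 + 24*x^2 + 32*x + 16
which factors as (x + 2)^4. The eigenvalues (with algebraic multiplicities) are λ = -2 with multiplicity 4.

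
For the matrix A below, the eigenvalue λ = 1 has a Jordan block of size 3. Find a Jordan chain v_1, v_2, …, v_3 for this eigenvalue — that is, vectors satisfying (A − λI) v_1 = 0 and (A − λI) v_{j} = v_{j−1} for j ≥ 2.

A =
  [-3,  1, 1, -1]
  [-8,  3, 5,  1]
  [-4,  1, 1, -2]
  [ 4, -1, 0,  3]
A Jordan chain for λ = 1 of length 3:
v_1 = (1, 2, 1, -1)ᵀ
v_2 = (1, 5, 0, 0)ᵀ
v_3 = (0, 0, 1, 0)ᵀ

Let N = A − (1)·I. We want v_3 with N^3 v_3 = 0 but N^2 v_3 ≠ 0; then v_{j-1} := N · v_j for j = 3, …, 2.

Pick v_3 = (0, 0, 1, 0)ᵀ.
Then v_2 = N · v_3 = (1, 5, 0, 0)ᵀ.
Then v_1 = N · v_2 = (1, 2, 1, -1)ᵀ.

Sanity check: (A − (1)·I) v_1 = (0, 0, 0, 0)ᵀ = 0. ✓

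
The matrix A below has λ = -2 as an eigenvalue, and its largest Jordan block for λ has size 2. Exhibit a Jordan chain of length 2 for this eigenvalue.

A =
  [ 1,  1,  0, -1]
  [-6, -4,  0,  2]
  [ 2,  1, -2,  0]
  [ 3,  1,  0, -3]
A Jordan chain for λ = -2 of length 2:
v_1 = (3, -6, 2, 3)ᵀ
v_2 = (1, 0, 0, 0)ᵀ

Let N = A − (-2)·I. We want v_2 with N^2 v_2 = 0 but N^1 v_2 ≠ 0; then v_{j-1} := N · v_j for j = 2, …, 2.

Pick v_2 = (1, 0, 0, 0)ᵀ.
Then v_1 = N · v_2 = (3, -6, 2, 3)ᵀ.

Sanity check: (A − (-2)·I) v_1 = (0, 0, 0, 0)ᵀ = 0. ✓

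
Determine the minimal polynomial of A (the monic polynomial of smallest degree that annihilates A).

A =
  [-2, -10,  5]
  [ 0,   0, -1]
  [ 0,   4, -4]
x^2 + 4*x + 4

The characteristic polynomial is χ_A(x) = (x + 2)^3, so the eigenvalues are known. The minimal polynomial is
  m_A(x) = Π_λ (x − λ)^{k_λ}
where k_λ is the size of the *largest* Jordan block for λ (equivalently, the smallest k with (A − λI)^k v = 0 for every generalised eigenvector v of λ).

  λ = -2: largest Jordan block has size 2, contributing (x + 2)^2

So m_A(x) = (x + 2)^2 = x^2 + 4*x + 4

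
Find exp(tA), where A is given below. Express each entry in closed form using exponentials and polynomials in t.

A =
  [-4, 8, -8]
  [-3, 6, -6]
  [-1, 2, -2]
e^{tA} =
  [1 - 4*t, 8*t, -8*t]
  [-3*t, 6*t + 1, -6*t]
  [-t, 2*t, 1 - 2*t]

Strategy: write A = P · J · P⁻¹ where J is a Jordan canonical form, so e^{tA} = P · e^{tJ} · P⁻¹, and e^{tJ} can be computed block-by-block.

A has Jordan form
J =
  [0, 1, 0]
  [0, 0, 0]
  [0, 0, 0]
(up to reordering of blocks).

Per-block formulas:
  For a 1×1 block at λ = 0: exp(t · [0]) = [e^(0t)].
  For a 2×2 Jordan block J_2(0): exp(t · J_2(0)) = e^(0t)·(I + t·N), where N is the 2×2 nilpotent shift.

After assembling e^{tJ} and conjugating by P, we get:

e^{tA} =
  [1 - 4*t, 8*t, -8*t]
  [-3*t, 6*t + 1, -6*t]
  [-t, 2*t, 1 - 2*t]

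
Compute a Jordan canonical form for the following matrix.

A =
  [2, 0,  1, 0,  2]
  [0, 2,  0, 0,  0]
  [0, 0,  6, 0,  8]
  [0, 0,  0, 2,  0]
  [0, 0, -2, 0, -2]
J_2(2) ⊕ J_1(2) ⊕ J_1(2) ⊕ J_1(2)

The characteristic polynomial is
  det(x·I − A) = x^5 - 10*x^4 + 40*x^3 - 80*x^2 + 80*x - 32 = (x - 2)^5

Eigenvalues and multiplicities (the geometric multiplicity of λ is n − rank(A − λI), which equals the number of Jordan blocks for λ):
  λ = 2: algebraic multiplicity = 5, geometric multiplicity = 4

Determining the block sizes for each eigenvalue:
  λ = 2: 4 blocks summing to 5 forces exactly one block of size 2 and the rest size 1 → block sizes [2, 1, 1, 1]

Assembling the blocks gives a Jordan form
J =
  [2, 1, 0, 0, 0]
  [0, 2, 0, 0, 0]
  [0, 0, 2, 0, 0]
  [0, 0, 0, 2, 0]
  [0, 0, 0, 0, 2]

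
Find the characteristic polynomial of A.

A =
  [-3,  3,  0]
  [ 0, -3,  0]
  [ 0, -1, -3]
x^3 + 9*x^2 + 27*x + 27

Expanding det(x·I − A) (e.g. by cofactor expansion or by noting that A is similar to its Jordan form J, which has the same characteristic polynomial as A) gives
  χ_A(x) = x^3 + 9*x^2 + 27*x + 27
which factors as (x + 3)^3. The eigenvalues (with algebraic multiplicities) are λ = -3 with multiplicity 3.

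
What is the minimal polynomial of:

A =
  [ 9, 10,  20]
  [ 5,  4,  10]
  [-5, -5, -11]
x^2 - 3*x - 4

The characteristic polynomial is χ_A(x) = (x - 4)*(x + 1)^2, so the eigenvalues are known. The minimal polynomial is
  m_A(x) = Π_λ (x − λ)^{k_λ}
where k_λ is the size of the *largest* Jordan block for λ (equivalently, the smallest k with (A − λI)^k v = 0 for every generalised eigenvector v of λ).

  λ = -1: largest Jordan block has size 1, contributing (x + 1)
  λ = 4: largest Jordan block has size 1, contributing (x − 4)

So m_A(x) = (x - 4)*(x + 1) = x^2 - 3*x - 4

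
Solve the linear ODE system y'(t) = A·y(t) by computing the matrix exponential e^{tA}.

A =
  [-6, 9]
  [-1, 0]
e^{tA} =
  [-3*t*exp(-3*t) + exp(-3*t), 9*t*exp(-3*t)]
  [-t*exp(-3*t), 3*t*exp(-3*t) + exp(-3*t)]

Strategy: write A = P · J · P⁻¹ where J is a Jordan canonical form, so e^{tA} = P · e^{tJ} · P⁻¹, and e^{tJ} can be computed block-by-block.

A has Jordan form
J =
  [-3,  1]
  [ 0, -3]
(up to reordering of blocks).

Per-block formulas:
  For a 2×2 Jordan block J_2(-3): exp(t · J_2(-3)) = e^(-3t)·(I + t·N), where N is the 2×2 nilpotent shift.

After assembling e^{tJ} and conjugating by P, we get:

e^{tA} =
  [-3*t*exp(-3*t) + exp(-3*t), 9*t*exp(-3*t)]
  [-t*exp(-3*t), 3*t*exp(-3*t) + exp(-3*t)]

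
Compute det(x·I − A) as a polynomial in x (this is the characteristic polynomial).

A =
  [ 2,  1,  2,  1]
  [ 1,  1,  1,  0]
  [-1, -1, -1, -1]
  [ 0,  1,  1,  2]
x^4 - 4*x^3 + 6*x^2 - 4*x + 1

Expanding det(x·I − A) (e.g. by cofactor expansion or by noting that A is similar to its Jordan form J, which has the same characteristic polynomial as A) gives
  χ_A(x) = x^4 - 4*x^3 + 6*x^2 - 4*x + 1
which factors as (x - 1)^4. The eigenvalues (with algebraic multiplicities) are λ = 1 with multiplicity 4.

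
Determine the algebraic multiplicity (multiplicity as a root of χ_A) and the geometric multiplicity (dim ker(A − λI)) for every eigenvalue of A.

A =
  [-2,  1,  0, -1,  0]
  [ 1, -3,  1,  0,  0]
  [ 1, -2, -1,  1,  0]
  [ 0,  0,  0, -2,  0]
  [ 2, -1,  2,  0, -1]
λ = -2: alg = 4, geom = 2; λ = -1: alg = 1, geom = 1

Step 1 — factor the characteristic polynomial to read off the algebraic multiplicities:
  χ_A(x) = (x + 1)*(x + 2)^4

Step 2 — compute geometric multiplicities via the rank-nullity identity g(λ) = n − rank(A − λI):
  rank(A − (-2)·I) = 3, so dim ker(A − (-2)·I) = n − 3 = 2
  rank(A − (-1)·I) = 4, so dim ker(A − (-1)·I) = n − 4 = 1

Summary:
  λ = -2: algebraic multiplicity = 4, geometric multiplicity = 2
  λ = -1: algebraic multiplicity = 1, geometric multiplicity = 1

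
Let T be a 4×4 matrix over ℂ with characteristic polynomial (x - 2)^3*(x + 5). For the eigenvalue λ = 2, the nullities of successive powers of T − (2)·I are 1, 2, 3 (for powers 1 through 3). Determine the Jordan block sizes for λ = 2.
Block sizes for λ = 2: [3]

From the dimensions of kernels of powers, the number of Jordan blocks of size at least j is d_j − d_{j−1} where d_j = dim ker(N^j) (with d_0 = 0). Computing the differences gives [1, 1, 1].
The number of blocks of size exactly k is (#blocks of size ≥ k) − (#blocks of size ≥ k + 1), so the partition is: 1 block(s) of size 3.
In nonincreasing order the block sizes are [3].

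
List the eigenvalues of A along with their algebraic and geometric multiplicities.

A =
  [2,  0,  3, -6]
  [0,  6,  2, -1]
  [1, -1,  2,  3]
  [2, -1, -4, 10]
λ = 5: alg = 4, geom = 2

Step 1 — factor the characteristic polynomial to read off the algebraic multiplicities:
  χ_A(x) = (x - 5)^4

Step 2 — compute geometric multiplicities via the rank-nullity identity g(λ) = n − rank(A − λI):
  rank(A − (5)·I) = 2, so dim ker(A − (5)·I) = n − 2 = 2

Summary:
  λ = 5: algebraic multiplicity = 4, geometric multiplicity = 2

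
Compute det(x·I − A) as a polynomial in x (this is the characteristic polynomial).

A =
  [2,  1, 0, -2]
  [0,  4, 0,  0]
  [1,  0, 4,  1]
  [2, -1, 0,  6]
x^4 - 16*x^3 + 96*x^2 - 256*x + 256

Expanding det(x·I − A) (e.g. by cofactor expansion or by noting that A is similar to its Jordan form J, which has the same characteristic polynomial as A) gives
  χ_A(x) = x^4 - 16*x^3 + 96*x^2 - 256*x + 256
which factors as (x - 4)^4. The eigenvalues (with algebraic multiplicities) are λ = 4 with multiplicity 4.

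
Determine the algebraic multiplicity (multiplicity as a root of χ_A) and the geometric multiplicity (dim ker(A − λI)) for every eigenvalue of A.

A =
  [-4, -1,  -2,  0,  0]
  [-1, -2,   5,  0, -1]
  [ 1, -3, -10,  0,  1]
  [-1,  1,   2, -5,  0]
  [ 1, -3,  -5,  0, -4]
λ = -5: alg = 5, geom = 3

Step 1 — factor the characteristic polynomial to read off the algebraic multiplicities:
  χ_A(x) = (x + 5)^5

Step 2 — compute geometric multiplicities via the rank-nullity identity g(λ) = n − rank(A − λI):
  rank(A − (-5)·I) = 2, so dim ker(A − (-5)·I) = n − 2 = 3

Summary:
  λ = -5: algebraic multiplicity = 5, geometric multiplicity = 3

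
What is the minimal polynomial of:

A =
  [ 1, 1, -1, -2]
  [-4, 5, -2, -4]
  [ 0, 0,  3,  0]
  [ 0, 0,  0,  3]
x^2 - 6*x + 9

The characteristic polynomial is χ_A(x) = (x - 3)^4, so the eigenvalues are known. The minimal polynomial is
  m_A(x) = Π_λ (x − λ)^{k_λ}
where k_λ is the size of the *largest* Jordan block for λ (equivalently, the smallest k with (A − λI)^k v = 0 for every generalised eigenvector v of λ).

  λ = 3: largest Jordan block has size 2, contributing (x − 3)^2

So m_A(x) = (x - 3)^2 = x^2 - 6*x + 9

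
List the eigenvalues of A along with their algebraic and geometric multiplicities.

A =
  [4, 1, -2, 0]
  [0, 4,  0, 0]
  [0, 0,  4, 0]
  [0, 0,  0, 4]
λ = 4: alg = 4, geom = 3

Step 1 — factor the characteristic polynomial to read off the algebraic multiplicities:
  χ_A(x) = (x - 4)^4

Step 2 — compute geometric multiplicities via the rank-nullity identity g(λ) = n − rank(A − λI):
  rank(A − (4)·I) = 1, so dim ker(A − (4)·I) = n − 1 = 3

Summary:
  λ = 4: algebraic multiplicity = 4, geometric multiplicity = 3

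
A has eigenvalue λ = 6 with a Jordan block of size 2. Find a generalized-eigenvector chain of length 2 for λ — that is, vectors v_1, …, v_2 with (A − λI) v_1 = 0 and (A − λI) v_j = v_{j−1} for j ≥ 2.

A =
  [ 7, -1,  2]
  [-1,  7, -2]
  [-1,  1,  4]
A Jordan chain for λ = 6 of length 2:
v_1 = (1, -1, -1)ᵀ
v_2 = (1, 0, 0)ᵀ

Let N = A − (6)·I. We want v_2 with N^2 v_2 = 0 but N^1 v_2 ≠ 0; then v_{j-1} := N · v_j for j = 2, …, 2.

Pick v_2 = (1, 0, 0)ᵀ.
Then v_1 = N · v_2 = (1, -1, -1)ᵀ.

Sanity check: (A − (6)·I) v_1 = (0, 0, 0)ᵀ = 0. ✓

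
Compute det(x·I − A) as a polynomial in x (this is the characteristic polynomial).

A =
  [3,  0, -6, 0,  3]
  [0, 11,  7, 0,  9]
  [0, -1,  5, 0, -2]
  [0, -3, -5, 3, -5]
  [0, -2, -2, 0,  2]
x^5 - 24*x^4 + 225*x^3 - 1026*x^2 + 2268*x - 1944

Expanding det(x·I − A) (e.g. by cofactor expansion or by noting that A is similar to its Jordan form J, which has the same characteristic polynomial as A) gives
  χ_A(x) = x^5 - 24*x^4 + 225*x^3 - 1026*x^2 + 2268*x - 1944
which factors as (x - 6)^3*(x - 3)^2. The eigenvalues (with algebraic multiplicities) are λ = 3 with multiplicity 2, λ = 6 with multiplicity 3.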